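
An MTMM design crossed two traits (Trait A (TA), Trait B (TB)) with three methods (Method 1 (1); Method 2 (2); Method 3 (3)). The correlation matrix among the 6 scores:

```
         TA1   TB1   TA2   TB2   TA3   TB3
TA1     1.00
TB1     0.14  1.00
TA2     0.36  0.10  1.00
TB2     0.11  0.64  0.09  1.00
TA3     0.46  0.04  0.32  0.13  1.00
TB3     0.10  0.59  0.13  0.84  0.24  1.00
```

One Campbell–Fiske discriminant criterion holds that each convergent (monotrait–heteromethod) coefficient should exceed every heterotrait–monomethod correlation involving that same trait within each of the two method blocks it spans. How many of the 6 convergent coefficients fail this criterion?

Checking each validity diagonal entry against its comparison values:
TA (methods 1·2): 0.36 vs {0.14, 0.09} → pass.
TA (methods 1·3): 0.46 vs {0.14, 0.24} → pass.
TA (methods 2·3): 0.32 vs {0.09, 0.24} → pass.
TB (methods 1·2): 0.64 vs {0.14, 0.09} → pass.
TB (methods 1·3): 0.59 vs {0.14, 0.24} → pass.
TB (methods 2·3): 0.84 vs {0.09, 0.24} → pass.
0 of 6 fail.

0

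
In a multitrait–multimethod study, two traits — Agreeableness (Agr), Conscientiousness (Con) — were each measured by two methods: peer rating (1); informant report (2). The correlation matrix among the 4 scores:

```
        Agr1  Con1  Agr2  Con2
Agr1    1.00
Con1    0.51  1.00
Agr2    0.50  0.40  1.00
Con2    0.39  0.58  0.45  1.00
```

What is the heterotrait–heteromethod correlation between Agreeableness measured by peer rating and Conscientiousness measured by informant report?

Different traits and methods: r(Agr1, Con2) = 0.39.

0.39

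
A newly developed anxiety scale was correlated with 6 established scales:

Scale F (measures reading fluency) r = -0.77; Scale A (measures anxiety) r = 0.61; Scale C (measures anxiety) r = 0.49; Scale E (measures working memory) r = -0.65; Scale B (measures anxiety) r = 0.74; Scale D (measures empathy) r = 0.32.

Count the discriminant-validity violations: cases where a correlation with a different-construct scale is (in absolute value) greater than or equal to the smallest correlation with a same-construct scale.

2

Convergent (same construct = anxiety): Scale A, Scale C, Scale B.
Smallest convergent = 0.49. Discriminant |r|: 0.77, 0.65, 0.32; count ≥ 0.49 → 2.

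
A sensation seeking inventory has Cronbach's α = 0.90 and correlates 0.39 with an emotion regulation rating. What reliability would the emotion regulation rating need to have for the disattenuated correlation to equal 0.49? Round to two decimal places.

0.70

r_true = r_obs / √(r_xx · r_yy) ⇒ 0.49 = 0.39 / √(0.90 · r_yy).
√(0.90 · r_yy) = 0.39 / 0.49 = 0.7959; 0.90 · r_yy = 0.6335; r_yy = 0.6335 / 0.90 ≈ 0.70.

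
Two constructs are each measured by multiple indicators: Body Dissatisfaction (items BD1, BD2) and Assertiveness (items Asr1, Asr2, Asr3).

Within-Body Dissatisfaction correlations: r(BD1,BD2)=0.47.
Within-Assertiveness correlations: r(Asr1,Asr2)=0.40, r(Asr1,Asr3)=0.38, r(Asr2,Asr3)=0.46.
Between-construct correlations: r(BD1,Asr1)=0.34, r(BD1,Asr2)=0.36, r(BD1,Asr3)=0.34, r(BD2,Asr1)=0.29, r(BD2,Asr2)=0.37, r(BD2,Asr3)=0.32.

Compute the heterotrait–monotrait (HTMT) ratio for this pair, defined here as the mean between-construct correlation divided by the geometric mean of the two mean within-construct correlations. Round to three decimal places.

0.764

Mean heterotrait r = 2.02/6 = 0.3367.
Mean within-BD = 0.47/1 = 0.4700; mean within-Asr = 1.24/3 = 0.4133.
Geometric mean = √(0.4700 × 0.4133) = 0.4407.
HTMT = 0.3367 / 0.4407 = 0.764.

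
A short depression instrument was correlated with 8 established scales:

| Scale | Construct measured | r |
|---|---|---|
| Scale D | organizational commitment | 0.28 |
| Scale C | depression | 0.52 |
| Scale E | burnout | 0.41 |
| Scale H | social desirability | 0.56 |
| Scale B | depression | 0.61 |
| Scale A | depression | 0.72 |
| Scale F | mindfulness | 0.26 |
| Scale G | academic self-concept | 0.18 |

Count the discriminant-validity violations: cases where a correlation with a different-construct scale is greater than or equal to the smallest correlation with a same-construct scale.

1

Convergent (same construct = depression): Scale C, Scale B, Scale A.
Smallest convergent = 0.52. Discriminant values: 0.28, 0.41, 0.56, 0.26, 0.18; count ≥ 0.52 → 1.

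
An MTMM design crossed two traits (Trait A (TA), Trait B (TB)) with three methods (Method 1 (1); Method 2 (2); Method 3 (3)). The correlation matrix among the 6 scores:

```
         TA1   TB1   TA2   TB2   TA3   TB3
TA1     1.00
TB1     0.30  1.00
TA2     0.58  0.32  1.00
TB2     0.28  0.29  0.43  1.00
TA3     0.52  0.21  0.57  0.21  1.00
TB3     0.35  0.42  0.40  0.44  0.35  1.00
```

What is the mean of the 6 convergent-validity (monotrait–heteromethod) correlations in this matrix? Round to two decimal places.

Convergent values: 0.58, 0.52, 0.57, 0.29, 0.42, 0.44; mean = 2.82/6 = 0.47.

0.47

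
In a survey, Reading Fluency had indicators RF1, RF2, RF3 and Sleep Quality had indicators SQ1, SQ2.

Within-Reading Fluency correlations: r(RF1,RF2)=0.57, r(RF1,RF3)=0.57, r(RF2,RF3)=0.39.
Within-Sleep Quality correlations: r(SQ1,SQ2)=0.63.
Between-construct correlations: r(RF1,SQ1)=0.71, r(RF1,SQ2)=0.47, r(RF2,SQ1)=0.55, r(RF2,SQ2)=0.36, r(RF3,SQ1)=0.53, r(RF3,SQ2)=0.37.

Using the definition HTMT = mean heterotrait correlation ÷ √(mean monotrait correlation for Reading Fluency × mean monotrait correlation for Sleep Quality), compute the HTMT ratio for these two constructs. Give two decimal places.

Between-construct mean = 2.99/6 = 0.4983.
Mean within-RF = 1.53/3 = 0.5100; mean within-SQ = 0.63/1 = 0.6300.
Geometric mean = √(0.5100 × 0.6300) = 0.5668.
HTMT = 0.4983 / 0.5668 = 0.88.

0.88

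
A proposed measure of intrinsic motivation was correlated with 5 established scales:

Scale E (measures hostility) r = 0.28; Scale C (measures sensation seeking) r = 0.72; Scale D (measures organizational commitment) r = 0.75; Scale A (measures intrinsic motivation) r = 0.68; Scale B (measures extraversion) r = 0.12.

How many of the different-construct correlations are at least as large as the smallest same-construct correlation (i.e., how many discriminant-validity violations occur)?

2

Convergent (same construct = intrinsic motivation): Scale A.
Smallest convergent = 0.68. Discriminant values: 0.28, 0.72, 0.75, 0.12; count ≥ 0.68 → 2.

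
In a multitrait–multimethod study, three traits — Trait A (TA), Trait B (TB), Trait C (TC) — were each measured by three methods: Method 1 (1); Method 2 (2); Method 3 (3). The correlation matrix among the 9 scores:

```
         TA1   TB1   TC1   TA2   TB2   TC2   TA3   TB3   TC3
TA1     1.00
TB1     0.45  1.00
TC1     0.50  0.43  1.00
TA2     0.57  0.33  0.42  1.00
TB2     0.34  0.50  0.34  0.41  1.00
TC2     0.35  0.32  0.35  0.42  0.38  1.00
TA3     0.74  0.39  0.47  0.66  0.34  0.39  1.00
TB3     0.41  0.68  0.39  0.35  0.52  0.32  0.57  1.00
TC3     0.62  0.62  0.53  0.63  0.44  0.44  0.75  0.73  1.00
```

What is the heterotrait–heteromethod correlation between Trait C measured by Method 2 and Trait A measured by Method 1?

0.35

Different traits and methods: r(TC2, TA1) = 0.35.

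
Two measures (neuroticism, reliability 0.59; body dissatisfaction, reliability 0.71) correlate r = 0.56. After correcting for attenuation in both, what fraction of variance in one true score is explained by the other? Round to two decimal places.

0.75

Disattenuated r = 0.56 / √(0.59 × 0.71) = 0.56 / 0.6472 = 0.8653.
Shared true-score variance = 0.8653² = 0.7487 ≈ 0.75.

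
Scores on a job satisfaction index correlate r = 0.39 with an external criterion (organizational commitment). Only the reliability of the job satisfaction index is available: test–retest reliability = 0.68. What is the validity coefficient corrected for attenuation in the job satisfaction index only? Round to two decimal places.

0.47

Single correction: r_c = r_obs / √r_xx = 0.39 / √0.68 = 0.39 / 0.8246 ≈ 0.47.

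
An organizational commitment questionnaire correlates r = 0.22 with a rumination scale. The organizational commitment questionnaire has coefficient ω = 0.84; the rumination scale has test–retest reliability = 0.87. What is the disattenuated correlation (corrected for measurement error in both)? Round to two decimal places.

0.26

r_true = r_obs / √(r_xx · r_yy) = 0.22 / √(0.84 × 0.87) = 0.22 / √0.7308 = 0.22 / 0.8549 ≈ 0.26.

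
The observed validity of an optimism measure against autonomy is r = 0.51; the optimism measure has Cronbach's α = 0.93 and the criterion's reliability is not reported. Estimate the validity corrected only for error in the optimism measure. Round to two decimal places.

Single correction: r_c = r_obs / √r_xx = 0.51 / √0.93 = 0.51 / 0.9644 ≈ 0.53.

0.53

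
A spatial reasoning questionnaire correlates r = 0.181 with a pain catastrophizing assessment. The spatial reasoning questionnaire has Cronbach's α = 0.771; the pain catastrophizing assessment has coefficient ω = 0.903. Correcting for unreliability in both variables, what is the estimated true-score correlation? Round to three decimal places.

r_true = r_obs / √(r_xx · r_yy) = 0.181 / √(0.771 × 0.903) = 0.181 / √0.696213 = 0.181 / 0.8344 ≈ 0.217.

0.217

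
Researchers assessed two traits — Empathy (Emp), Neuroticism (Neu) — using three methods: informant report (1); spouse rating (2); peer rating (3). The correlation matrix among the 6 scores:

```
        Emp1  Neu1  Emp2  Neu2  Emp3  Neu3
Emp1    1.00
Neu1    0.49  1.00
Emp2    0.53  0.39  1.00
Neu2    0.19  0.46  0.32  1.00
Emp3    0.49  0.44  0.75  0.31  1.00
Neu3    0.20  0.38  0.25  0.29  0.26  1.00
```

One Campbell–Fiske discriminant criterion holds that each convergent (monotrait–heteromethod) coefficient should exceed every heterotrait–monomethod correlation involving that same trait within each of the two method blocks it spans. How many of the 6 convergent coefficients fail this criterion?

Each convergent coefficient versus the relevant comparison correlations:
Emp (methods 1·2): 0.53 vs {0.49, 0.32} → pass.
Emp (methods 1·3): 0.49 vs {0.49, 0.26} → fail.
Emp (methods 2·3): 0.75 vs {0.32, 0.26} → pass.
Neu (methods 1·2): 0.46 vs {0.49, 0.32} → fail.
Neu (methods 1·3): 0.38 vs {0.49, 0.26} → fail.
Neu (methods 2·3): 0.29 vs {0.32, 0.26} → fail.
4 of 6 fail.

4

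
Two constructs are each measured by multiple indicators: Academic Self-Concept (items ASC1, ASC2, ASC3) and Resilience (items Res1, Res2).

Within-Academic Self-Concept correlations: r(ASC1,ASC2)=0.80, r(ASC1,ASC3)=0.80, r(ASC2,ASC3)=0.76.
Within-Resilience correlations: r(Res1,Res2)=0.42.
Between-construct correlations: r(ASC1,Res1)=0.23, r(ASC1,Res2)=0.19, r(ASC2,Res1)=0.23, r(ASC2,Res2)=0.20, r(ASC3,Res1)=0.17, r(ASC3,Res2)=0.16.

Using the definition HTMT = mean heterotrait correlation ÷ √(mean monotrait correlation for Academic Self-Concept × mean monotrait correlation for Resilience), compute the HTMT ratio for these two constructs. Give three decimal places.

Mean heterotrait r = 1.18/6 = 0.1967.
Mean within-ASC = 2.36/3 = 0.7867; mean within-Res = 0.42/1 = 0.4200.
Geometric mean = √(0.7867 × 0.4200) = 0.5748.
HTMT = 0.1967 / 0.5748 = 0.342.

0.342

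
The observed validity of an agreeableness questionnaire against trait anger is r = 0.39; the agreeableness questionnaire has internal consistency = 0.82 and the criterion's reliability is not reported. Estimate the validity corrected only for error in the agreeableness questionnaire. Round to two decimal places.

Single correction: r_c = r_obs / √r_xx = 0.39 / √0.82 = 0.39 / 0.9055 ≈ 0.43.

0.43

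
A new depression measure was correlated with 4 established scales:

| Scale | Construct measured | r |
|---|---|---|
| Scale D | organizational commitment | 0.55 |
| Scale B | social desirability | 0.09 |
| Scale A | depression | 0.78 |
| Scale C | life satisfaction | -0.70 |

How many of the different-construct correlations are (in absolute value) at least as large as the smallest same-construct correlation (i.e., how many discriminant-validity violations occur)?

Convergent (same construct = depression): Scale A.
Smallest convergent = 0.78. Discriminant |r|: 0.55, 0.09, 0.70; count ≥ 0.78 → 0.

0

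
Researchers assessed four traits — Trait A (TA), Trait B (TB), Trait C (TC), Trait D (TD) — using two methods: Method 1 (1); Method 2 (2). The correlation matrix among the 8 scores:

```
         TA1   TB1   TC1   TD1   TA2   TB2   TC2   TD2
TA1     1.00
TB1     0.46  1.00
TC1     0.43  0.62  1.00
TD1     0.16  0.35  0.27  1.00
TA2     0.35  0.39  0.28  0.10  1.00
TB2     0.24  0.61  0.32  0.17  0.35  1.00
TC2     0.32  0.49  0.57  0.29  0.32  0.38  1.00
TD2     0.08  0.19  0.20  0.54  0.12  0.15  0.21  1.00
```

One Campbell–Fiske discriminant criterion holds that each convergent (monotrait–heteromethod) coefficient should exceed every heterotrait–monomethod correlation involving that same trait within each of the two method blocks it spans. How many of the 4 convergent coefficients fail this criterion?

3

Convergent coefficients and their comparison sets:
TA (methods 1·2): 0.35 vs {0.46, 0.35, 0.43, 0.32, 0.16, 0.12} → fail.
TB (methods 1·2): 0.61 vs {0.46, 0.35, 0.62, 0.38, 0.35, 0.15} → fail.
TC (methods 1·2): 0.57 vs {0.43, 0.32, 0.62, 0.38, 0.27, 0.21} → fail.
TD (methods 1·2): 0.54 vs {0.16, 0.12, 0.35, 0.15, 0.27, 0.21} → pass.
3 of 4 fail.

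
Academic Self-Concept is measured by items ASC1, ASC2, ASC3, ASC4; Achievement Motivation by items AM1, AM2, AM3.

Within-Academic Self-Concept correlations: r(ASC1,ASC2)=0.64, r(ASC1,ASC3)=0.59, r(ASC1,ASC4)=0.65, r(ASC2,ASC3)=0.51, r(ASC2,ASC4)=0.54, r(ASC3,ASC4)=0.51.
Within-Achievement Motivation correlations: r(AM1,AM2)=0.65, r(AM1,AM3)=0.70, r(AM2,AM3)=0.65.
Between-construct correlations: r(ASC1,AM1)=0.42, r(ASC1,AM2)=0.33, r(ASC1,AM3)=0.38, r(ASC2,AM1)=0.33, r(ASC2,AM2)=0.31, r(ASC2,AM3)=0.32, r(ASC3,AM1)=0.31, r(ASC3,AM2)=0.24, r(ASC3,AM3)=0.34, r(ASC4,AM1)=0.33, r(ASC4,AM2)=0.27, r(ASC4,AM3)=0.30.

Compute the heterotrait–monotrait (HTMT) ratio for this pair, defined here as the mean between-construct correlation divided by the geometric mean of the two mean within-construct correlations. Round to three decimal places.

Between-construct mean = 3.88/12 = 0.3233.
Mean within-ASC = 3.44/6 = 0.5733; mean within-AM = 2.00/3 = 0.6667.
Geometric mean = √(0.5733 × 0.6667) = 0.6182.
HTMT = 0.3233 / 0.6182 = 0.523.

0.523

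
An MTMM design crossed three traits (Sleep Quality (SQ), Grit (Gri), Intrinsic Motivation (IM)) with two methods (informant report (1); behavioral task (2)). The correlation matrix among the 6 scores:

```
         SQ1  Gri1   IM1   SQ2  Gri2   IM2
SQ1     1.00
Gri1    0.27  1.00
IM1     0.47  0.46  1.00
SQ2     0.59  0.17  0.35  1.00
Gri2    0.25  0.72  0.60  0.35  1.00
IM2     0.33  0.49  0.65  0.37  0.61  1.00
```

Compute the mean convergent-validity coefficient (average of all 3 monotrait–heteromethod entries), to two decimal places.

Convergent values: 0.59, 0.72, 0.65; mean = 1.96/3 = 0.65.

0.65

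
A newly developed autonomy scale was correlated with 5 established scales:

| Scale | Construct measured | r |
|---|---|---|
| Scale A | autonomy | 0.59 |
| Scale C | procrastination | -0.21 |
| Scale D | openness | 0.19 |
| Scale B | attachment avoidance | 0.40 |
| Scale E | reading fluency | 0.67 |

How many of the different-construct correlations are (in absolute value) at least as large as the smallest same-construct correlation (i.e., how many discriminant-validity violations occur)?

1

Convergent (same construct = autonomy): Scale A.
Smallest convergent = 0.59. Discriminant |r|: 0.21, 0.19, 0.40, 0.67; count ≥ 0.59 → 1.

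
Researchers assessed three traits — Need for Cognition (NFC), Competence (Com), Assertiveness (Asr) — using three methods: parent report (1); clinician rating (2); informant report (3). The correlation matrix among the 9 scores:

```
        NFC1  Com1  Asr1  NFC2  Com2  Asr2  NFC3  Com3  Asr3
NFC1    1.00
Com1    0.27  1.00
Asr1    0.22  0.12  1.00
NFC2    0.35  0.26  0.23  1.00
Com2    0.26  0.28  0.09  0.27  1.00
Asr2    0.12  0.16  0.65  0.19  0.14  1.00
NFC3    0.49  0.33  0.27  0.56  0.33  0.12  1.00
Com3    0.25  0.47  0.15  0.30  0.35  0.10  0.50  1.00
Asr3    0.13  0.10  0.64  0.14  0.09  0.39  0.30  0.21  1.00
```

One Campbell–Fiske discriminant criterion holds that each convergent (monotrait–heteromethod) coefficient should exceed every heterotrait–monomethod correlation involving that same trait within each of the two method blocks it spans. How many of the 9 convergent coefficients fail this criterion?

3

Each convergent coefficient versus the relevant comparison correlations:
NFC (methods 1·2): 0.35 vs {0.27, 0.27, 0.22, 0.19} → pass.
NFC (methods 1·3): 0.49 vs {0.27, 0.50, 0.22, 0.30} → fail.
NFC (methods 2·3): 0.56 vs {0.27, 0.50, 0.19, 0.30} → pass.
Com (methods 1·2): 0.28 vs {0.27, 0.27, 0.12, 0.14} → pass.
Com (methods 1·3): 0.47 vs {0.27, 0.50, 0.12, 0.21} → fail.
Com (methods 2·3): 0.35 vs {0.27, 0.50, 0.14, 0.21} → fail.
Asr (methods 1·2): 0.65 vs {0.22, 0.19, 0.12, 0.14} → pass.
Asr (methods 1·3): 0.64 vs {0.22, 0.30, 0.12, 0.21} → pass.
Asr (methods 2·3): 0.39 vs {0.19, 0.30, 0.14, 0.21} → pass.
3 of 9 fail.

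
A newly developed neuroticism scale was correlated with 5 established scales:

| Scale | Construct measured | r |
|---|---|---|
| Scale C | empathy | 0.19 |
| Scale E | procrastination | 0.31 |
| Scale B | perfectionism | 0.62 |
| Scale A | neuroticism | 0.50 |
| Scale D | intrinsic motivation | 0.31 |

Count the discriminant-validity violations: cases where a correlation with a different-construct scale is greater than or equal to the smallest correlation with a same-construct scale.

Convergent (same construct = neuroticism): Scale A.
Smallest convergent = 0.50. Discriminant values: 0.19, 0.31, 0.62, 0.31; count ≥ 0.50 → 1.

1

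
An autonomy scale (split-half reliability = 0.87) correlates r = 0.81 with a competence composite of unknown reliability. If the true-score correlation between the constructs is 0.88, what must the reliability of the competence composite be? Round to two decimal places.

r_true = r_obs / √(r_xx · r_yy) ⇒ 0.88 = 0.81 / √(0.87 · r_yy).
√(0.87 · r_yy) = 0.81 / 0.88 = 0.9205; 0.87 · r_yy = 0.8473; r_yy = 0.8473 / 0.87 ≈ 0.97.

0.97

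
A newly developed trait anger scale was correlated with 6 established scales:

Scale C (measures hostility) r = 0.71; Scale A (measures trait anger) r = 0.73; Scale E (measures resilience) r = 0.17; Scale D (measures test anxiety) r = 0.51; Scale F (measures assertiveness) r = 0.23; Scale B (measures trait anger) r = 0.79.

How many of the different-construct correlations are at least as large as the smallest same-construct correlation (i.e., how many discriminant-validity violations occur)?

0

Convergent (same construct = trait anger): Scale A, Scale B.
Smallest convergent = 0.73. Discriminant values: 0.71, 0.17, 0.51, 0.23; count ≥ 0.73 → 0.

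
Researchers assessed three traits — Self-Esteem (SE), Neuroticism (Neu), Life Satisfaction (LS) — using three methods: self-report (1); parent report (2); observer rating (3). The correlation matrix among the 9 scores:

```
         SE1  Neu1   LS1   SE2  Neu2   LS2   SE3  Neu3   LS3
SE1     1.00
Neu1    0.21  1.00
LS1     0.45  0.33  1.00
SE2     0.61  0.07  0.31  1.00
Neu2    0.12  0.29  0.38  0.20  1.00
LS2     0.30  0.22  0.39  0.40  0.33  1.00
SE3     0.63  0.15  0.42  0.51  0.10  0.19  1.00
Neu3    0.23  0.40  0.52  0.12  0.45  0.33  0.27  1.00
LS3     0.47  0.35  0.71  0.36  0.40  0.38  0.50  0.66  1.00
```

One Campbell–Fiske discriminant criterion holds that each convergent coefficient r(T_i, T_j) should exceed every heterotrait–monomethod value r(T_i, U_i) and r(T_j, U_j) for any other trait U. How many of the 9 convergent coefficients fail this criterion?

5

Convergent coefficients and their comparison sets:
SE (methods 1·2): 0.61 vs {0.21, 0.20, 0.45, 0.40} → pass.
SE (methods 1·3): 0.63 vs {0.21, 0.27, 0.45, 0.50} → pass.
SE (methods 2·3): 0.51 vs {0.20, 0.27, 0.40, 0.50} → pass.
Neu (methods 1·2): 0.29 vs {0.21, 0.20, 0.33, 0.33} → fail.
Neu (methods 1·3): 0.40 vs {0.21, 0.27, 0.33, 0.66} → fail.
Neu (methods 2·3): 0.45 vs {0.20, 0.27, 0.33, 0.66} → fail.
LS (methods 1·2): 0.39 vs {0.45, 0.40, 0.33, 0.33} → fail.
LS (methods 1·3): 0.71 vs {0.45, 0.50, 0.33, 0.66} → pass.
LS (methods 2·3): 0.38 vs {0.40, 0.50, 0.33, 0.66} → fail.
5 of 9 fail.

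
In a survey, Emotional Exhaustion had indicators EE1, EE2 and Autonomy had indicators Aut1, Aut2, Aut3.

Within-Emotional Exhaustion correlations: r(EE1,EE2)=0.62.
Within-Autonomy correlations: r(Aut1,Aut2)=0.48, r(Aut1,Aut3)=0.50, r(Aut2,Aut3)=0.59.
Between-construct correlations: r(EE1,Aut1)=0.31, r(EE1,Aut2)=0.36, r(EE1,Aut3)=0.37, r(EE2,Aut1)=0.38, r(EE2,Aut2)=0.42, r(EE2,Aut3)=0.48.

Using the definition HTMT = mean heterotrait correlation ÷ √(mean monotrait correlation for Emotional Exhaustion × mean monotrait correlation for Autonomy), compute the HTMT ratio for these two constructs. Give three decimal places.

Between-construct mean = 2.32/6 = 0.3867.
Mean within-EE = 0.62/1 = 0.6200; mean within-Aut = 1.57/3 = 0.5233.
Geometric mean = √(0.6200 × 0.5233) = 0.5696.
HTMT = 0.3867 / 0.5696 = 0.679.

0.679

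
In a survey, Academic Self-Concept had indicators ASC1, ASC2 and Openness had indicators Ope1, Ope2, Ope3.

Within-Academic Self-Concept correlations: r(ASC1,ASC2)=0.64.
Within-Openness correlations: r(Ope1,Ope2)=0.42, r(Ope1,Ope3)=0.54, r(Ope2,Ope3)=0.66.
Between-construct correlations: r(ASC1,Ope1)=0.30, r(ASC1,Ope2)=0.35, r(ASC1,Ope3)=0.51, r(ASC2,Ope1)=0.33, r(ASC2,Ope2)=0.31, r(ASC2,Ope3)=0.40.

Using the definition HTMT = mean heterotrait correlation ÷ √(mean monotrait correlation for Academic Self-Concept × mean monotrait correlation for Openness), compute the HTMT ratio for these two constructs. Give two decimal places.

Mean between = 2.20/6 = 0.3667.
Mean within-ASC = 0.64/1 = 0.6400; mean within-Ope = 1.62/3 = 0.5400.
Geometric mean = √(0.6400 × 0.5400) = 0.5879.
HTMT = 0.3667 / 0.5879 = 0.62.

0.62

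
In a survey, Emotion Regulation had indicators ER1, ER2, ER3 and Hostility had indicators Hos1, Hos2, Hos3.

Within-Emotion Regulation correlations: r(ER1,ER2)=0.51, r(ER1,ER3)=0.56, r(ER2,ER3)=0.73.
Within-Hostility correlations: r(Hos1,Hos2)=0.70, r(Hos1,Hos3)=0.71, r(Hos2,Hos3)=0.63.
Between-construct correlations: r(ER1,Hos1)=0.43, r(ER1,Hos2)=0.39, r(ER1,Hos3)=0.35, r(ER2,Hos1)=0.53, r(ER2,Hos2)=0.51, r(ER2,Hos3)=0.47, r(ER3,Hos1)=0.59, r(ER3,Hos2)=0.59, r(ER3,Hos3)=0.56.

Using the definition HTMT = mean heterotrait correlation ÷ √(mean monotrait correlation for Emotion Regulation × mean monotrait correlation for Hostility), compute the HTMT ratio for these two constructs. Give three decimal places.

Mean heterotrait r = 4.42/9 = 0.4911.
Mean within-ER = 1.80/3 = 0.6000; mean within-Hos = 2.04/3 = 0.6800.
Geometric mean = √(0.6000 × 0.6800) = 0.6387.
HTMT = 0.4911 / 0.6387 = 0.769.

0.769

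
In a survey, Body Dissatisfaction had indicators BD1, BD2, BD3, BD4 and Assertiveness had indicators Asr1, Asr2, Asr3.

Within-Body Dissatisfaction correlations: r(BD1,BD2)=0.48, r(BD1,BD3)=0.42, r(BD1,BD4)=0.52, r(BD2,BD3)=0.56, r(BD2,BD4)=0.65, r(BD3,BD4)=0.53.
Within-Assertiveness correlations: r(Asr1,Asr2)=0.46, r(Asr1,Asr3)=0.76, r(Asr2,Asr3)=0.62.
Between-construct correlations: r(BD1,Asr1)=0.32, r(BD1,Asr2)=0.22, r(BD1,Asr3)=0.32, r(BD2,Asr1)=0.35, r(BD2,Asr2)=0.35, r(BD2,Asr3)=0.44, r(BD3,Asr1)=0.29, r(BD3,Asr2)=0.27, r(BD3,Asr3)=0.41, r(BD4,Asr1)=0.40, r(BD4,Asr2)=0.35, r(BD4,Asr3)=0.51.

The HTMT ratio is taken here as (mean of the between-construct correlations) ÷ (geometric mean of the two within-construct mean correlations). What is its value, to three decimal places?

Mean between = 4.23/12 = 0.3525.
Mean within-BD = 3.16/6 = 0.5267; mean within-Asr = 1.84/3 = 0.6133.
Geometric mean = √(0.5267 × 0.6133) = 0.5684.
HTMT = 0.3525 / 0.5684 = 0.620.

0.620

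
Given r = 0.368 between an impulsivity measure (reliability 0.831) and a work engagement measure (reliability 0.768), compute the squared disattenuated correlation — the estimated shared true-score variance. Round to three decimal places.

Disattenuated r = 0.368 / √(0.831 × 0.768) = 0.368 / 0.7989 = 0.4606.
Shared true-score variance = 0.4606² = 0.2122 ≈ 0.212.

0.212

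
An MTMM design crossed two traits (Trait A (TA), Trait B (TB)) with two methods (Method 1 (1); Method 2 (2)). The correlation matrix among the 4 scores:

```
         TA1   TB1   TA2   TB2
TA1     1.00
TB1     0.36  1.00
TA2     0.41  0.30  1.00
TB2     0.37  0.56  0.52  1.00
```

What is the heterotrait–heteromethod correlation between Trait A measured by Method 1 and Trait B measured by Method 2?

Different traits and methods: r(TA1, TB2) = 0.37.

0.37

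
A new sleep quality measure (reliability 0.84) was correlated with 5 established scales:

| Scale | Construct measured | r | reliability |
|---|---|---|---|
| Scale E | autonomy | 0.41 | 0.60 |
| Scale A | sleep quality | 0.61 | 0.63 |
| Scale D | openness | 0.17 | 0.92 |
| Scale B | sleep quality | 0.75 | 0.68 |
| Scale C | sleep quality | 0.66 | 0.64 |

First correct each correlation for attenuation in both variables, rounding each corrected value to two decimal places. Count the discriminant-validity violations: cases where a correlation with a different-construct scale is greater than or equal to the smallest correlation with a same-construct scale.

0

Disattenuated r (r / √(r_scale · r_new)):
  Scale E (disc): 0.41 / √(0.60·0.84) = 0.58
  Scale A (conv): 0.61 / √(0.63·0.84) = 0.84
  Scale D (disc): 0.17 / √(0.92·0.84) = 0.19
  Scale B (conv): 0.75 / √(0.68·0.84) = 0.99
  Scale C (conv): 0.66 / √(0.64·0.84) = 0.90
Smallest convergent = 0.84. Discriminant values: 0.58, 0.19; count ≥ 0.84 → 0.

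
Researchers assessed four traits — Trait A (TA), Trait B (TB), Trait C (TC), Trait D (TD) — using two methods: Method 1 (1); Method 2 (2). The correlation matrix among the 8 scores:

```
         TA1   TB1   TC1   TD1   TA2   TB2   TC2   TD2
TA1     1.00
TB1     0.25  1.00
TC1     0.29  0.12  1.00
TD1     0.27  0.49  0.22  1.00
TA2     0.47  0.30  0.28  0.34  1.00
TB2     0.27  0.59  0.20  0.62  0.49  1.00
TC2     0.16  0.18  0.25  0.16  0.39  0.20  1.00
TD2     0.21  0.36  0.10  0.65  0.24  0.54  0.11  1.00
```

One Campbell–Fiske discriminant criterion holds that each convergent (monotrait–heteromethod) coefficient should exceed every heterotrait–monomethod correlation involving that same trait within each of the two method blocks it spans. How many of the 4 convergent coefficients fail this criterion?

Checking each validity diagonal entry against its comparison values:
TA (methods 1·2): 0.47 vs {0.25, 0.49, 0.29, 0.39, 0.27, 0.24} → fail.
TB (methods 1·2): 0.59 vs {0.25, 0.49, 0.12, 0.20, 0.49, 0.54} → pass.
TC (methods 1·2): 0.25 vs {0.29, 0.39, 0.12, 0.20, 0.22, 0.11} → fail.
TD (methods 1·2): 0.65 vs {0.27, 0.24, 0.49, 0.54, 0.22, 0.11} → pass.
2 of 4 fail.

2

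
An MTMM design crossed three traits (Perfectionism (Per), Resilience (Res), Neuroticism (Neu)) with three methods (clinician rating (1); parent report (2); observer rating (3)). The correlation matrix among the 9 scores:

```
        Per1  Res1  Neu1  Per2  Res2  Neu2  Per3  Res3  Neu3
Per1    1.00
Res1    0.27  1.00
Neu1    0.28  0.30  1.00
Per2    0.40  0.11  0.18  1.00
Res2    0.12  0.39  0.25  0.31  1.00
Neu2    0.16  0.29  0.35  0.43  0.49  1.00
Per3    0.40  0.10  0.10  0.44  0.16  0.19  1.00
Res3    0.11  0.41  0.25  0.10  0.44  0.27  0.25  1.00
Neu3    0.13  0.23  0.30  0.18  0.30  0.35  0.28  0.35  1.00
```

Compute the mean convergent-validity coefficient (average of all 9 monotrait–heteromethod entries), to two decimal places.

0.39

Convergent values: 0.40, 0.40, 0.44, 0.39, 0.41, 0.44, 0.35, 0.30, 0.35; mean = 3.48/9 = 0.39.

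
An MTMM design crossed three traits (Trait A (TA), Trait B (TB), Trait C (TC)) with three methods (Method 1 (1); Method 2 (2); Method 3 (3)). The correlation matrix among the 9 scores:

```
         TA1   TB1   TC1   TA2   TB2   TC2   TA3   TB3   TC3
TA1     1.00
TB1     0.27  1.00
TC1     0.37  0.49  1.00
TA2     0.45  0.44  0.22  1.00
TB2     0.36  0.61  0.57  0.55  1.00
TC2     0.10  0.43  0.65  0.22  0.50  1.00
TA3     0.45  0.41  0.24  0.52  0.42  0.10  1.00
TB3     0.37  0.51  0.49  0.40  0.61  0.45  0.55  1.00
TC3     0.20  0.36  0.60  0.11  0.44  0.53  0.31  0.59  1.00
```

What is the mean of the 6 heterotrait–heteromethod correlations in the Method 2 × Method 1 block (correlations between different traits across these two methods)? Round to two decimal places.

HTHM values (method 2 × method 1): 0.44, 0.22, 0.36, 0.57, 0.10, 0.43; mean = 2.12/6 = 0.35.

0.35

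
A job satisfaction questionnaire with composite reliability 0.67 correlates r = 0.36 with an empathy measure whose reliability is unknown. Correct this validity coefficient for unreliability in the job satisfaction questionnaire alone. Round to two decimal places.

Single correction: r_c = r_obs / √r_xx = 0.36 / √0.67 = 0.36 / 0.8185 ≈ 0.44.

0.44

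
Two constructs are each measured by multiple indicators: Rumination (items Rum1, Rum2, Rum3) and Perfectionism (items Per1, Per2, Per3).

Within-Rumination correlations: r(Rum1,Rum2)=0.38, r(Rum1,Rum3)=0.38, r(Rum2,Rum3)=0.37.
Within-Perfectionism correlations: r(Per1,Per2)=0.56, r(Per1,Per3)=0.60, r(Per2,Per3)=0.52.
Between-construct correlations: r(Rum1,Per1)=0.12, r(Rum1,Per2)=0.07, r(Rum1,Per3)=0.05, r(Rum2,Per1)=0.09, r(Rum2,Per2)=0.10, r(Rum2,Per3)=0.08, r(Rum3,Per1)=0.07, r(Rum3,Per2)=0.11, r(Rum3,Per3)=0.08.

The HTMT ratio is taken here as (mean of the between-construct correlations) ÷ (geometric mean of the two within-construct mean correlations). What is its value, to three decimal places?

Mean heterotrait r = 0.77/9 = 0.0856.
Mean within-Rum = 1.13/3 = 0.3767; mean within-Per = 1.68/3 = 0.5600.
Geometric mean = √(0.3767 × 0.5600) = 0.4593.
HTMT = 0.0856 / 0.4593 = 0.186.

0.186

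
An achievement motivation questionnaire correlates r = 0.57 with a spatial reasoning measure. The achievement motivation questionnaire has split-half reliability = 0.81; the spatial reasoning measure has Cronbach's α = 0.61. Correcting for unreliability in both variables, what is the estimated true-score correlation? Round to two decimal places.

r_true = r_obs / √(r_xx · r_yy) = 0.57 / √(0.81 × 0.61) = 0.57 / √0.4941 = 0.57 / 0.7029 ≈ 0.81.

0.81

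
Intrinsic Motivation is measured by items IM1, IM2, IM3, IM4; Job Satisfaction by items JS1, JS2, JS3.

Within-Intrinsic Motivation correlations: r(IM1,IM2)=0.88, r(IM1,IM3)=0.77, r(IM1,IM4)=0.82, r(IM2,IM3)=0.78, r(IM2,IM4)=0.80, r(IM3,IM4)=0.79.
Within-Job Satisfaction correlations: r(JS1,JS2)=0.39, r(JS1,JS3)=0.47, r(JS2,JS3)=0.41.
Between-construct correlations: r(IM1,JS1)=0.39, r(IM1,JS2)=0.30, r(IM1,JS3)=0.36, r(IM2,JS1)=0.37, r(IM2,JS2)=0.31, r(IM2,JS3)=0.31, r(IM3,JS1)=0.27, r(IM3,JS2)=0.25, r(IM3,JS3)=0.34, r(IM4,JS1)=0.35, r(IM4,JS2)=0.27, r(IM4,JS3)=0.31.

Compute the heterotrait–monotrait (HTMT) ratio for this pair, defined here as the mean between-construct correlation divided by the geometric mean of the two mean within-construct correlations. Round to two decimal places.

0.55

Mean heterotrait r = 3.83/12 = 0.3192.
Mean within-IM = 4.84/6 = 0.8067; mean within-JS = 1.27/3 = 0.4233.
Geometric mean = √(0.8067 × 0.4233) = 0.5844.
HTMT = 0.3192 / 0.5844 = 0.55.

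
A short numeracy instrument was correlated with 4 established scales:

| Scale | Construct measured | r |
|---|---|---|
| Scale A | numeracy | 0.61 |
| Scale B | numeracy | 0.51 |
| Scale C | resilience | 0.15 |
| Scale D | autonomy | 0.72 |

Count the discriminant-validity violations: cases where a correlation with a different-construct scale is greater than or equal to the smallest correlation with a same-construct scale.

Convergent (same construct = numeracy): Scale A, Scale B.
Smallest convergent = 0.51. Discriminant values: 0.15, 0.72; count ≥ 0.51 → 1.

1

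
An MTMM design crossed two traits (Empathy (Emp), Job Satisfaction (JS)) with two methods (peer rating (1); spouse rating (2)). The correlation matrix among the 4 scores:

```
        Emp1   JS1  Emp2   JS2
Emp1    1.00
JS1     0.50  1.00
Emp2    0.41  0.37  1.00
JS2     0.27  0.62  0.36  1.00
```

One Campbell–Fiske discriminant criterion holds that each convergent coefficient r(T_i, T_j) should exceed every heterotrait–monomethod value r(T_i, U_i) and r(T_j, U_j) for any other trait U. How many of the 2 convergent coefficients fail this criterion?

Checking each validity diagonal entry against its comparison values:
Emp (methods 1·2): 0.41 vs {0.50, 0.36} → fail.
JS (methods 1·2): 0.62 vs {0.50, 0.36} → pass.
1 of 2 fail.

1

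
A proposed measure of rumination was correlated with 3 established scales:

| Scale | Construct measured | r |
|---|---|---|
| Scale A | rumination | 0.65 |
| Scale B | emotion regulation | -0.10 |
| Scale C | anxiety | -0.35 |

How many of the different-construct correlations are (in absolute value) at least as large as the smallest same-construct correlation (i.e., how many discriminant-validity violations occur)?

Convergent (same construct = rumination): Scale A.
Smallest convergent = 0.65. Discriminant |r|: 0.10, 0.35; count ≥ 0.65 → 0.

0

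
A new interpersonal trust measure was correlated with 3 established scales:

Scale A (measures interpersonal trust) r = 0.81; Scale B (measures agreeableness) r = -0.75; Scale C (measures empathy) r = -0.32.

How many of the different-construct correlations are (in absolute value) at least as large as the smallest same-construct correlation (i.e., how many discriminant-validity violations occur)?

Convergent (same construct = interpersonal trust): Scale A.
Smallest convergent = 0.81. Discriminant |r|: 0.75, 0.32; count ≥ 0.81 → 0.

0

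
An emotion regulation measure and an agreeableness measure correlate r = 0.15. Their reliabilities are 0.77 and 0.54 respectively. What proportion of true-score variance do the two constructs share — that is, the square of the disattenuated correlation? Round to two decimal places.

Disattenuated r = 0.15 / √(0.77 × 0.54) = 0.15 / 0.6448 = 0.2326.
Shared true-score variance = 0.2326² = 0.0541 ≈ 0.05.

0.05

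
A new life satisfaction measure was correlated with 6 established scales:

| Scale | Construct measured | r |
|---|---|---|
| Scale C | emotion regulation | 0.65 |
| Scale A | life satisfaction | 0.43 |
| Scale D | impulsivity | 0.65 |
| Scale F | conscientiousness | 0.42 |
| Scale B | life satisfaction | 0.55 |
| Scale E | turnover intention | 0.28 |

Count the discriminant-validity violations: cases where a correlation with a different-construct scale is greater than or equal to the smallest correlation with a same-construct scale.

Convergent (same construct = life satisfaction): Scale A, Scale B.
Smallest convergent = 0.43. Discriminant values: 0.65, 0.65, 0.42, 0.28; count ≥ 0.43 → 2.

2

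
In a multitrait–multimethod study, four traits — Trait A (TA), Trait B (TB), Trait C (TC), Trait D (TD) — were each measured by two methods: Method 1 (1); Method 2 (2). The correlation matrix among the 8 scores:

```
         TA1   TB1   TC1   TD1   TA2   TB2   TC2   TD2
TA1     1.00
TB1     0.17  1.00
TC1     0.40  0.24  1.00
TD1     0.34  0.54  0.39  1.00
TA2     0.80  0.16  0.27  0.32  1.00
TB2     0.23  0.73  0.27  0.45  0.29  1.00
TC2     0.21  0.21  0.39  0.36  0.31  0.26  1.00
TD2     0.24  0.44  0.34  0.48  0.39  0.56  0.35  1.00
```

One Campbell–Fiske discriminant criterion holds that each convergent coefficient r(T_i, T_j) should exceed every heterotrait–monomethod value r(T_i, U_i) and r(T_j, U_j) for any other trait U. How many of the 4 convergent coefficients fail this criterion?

Each convergent coefficient versus the relevant comparison correlations:
TA (methods 1·2): 0.80 vs {0.17, 0.29, 0.40, 0.31, 0.34, 0.39} → pass.
TB (methods 1·2): 0.73 vs {0.17, 0.29, 0.24, 0.26, 0.54, 0.56} → pass.
TC (methods 1·2): 0.39 vs {0.40, 0.31, 0.24, 0.26, 0.39, 0.35} → fail.
TD (methods 1·2): 0.48 vs {0.34, 0.39, 0.54, 0.56, 0.39, 0.35} → fail.
2 of 4 fail.

2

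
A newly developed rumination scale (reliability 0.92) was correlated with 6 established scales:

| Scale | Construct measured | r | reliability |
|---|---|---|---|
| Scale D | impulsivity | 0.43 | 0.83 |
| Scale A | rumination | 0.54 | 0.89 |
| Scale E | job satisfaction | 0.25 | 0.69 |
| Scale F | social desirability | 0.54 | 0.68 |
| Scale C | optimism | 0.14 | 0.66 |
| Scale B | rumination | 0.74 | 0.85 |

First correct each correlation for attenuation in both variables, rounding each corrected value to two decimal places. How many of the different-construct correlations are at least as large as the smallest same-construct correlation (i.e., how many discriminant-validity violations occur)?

Disattenuated r (r / √(r_scale · r_new)):
  Scale D (disc): 0.43 / √(0.83·0.92) = 0.49
  Scale A (conv): 0.54 / √(0.89·0.92) = 0.60
  Scale E (disc): 0.25 / √(0.69·0.92) = 0.31
  Scale F (disc): 0.54 / √(0.68·0.92) = 0.68
  Scale C (disc): 0.14 / √(0.66·0.92) = 0.18
  Scale B (conv): 0.74 / √(0.85·0.92) = 0.84
Smallest convergent = 0.60. Discriminant values: 0.49, 0.31, 0.68, 0.18; count ≥ 0.60 → 1.

1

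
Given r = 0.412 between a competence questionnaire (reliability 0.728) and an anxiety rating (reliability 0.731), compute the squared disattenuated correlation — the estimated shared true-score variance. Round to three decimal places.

Disattenuated r = 0.412 / √(0.728 × 0.731) = 0.412 / 0.7295 = 0.5648.
Shared true-score variance = 0.5648² = 0.3190 ≈ 0.319.

0.319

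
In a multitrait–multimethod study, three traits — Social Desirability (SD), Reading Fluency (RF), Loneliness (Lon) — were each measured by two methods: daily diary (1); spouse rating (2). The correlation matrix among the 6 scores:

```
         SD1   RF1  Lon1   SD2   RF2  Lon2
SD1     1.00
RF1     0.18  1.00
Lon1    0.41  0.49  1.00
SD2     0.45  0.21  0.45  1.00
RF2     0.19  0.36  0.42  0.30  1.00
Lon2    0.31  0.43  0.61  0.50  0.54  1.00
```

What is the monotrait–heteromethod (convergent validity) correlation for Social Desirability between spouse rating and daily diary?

Same trait (SD), different methods: r(SD2, SD1) = 0.45.

0.45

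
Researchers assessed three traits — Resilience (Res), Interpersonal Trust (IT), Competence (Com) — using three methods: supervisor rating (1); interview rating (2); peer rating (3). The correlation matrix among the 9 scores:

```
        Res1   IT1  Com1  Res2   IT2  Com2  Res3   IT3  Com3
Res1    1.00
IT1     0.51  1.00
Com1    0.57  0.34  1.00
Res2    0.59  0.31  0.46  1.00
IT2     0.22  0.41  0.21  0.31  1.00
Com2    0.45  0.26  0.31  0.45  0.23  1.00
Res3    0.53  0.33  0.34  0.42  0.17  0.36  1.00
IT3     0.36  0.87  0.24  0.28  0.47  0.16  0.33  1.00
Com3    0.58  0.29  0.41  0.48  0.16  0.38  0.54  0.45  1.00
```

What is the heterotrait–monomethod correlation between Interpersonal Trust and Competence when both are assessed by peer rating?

Different traits, same method: r(IT3, Com3) = 0.45.

0.45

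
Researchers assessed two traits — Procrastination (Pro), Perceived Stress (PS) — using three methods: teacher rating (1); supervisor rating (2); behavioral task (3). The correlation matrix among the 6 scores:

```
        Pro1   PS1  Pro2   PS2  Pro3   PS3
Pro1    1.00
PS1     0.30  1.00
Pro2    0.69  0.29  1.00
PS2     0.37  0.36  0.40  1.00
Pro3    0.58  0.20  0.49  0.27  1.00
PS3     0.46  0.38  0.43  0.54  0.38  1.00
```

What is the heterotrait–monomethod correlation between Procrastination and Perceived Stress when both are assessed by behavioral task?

Different traits, same method: r(Pro3, PS3) = 0.38.

0.38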